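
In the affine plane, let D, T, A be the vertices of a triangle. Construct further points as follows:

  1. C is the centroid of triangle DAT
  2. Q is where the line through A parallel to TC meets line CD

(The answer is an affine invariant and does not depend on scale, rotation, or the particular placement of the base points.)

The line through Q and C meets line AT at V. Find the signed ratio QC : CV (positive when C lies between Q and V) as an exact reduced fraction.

Set D = (0, 0), T = (1, 0), A = (0, 1); any affine frame gives the same invariant.
1. C is the centroid of triangle DAT ⇒ C = (1/3, 1/3)
2. Q is where the line through A parallel to TC meets line CD ⇒ Q = (2/3, 2/3)
line QC meets AT at V = (1/2, 1/2)
C = Q + t·(V−Q) with t = 2, so QC:CV = 2:-1

QC:CV = -2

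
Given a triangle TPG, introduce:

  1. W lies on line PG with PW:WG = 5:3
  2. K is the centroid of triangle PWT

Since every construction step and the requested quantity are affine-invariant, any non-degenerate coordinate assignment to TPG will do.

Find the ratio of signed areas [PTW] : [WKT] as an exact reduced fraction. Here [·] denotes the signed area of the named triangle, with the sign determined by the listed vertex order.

Work in coordinates with T = (0, 0), P = (1, 0), G = (0, 1).
1. W lies on line PG with PW:WG = 5:3 ⇒ W = (3/8, 5/8)
2. K is the centroid of triangle PWT ⇒ K = (11/24, 5/24)
2·[PTW] = -5/8, 2·[WKT] = -5/24
[PTW]:[WKT] = -5/8:-5/24 = 3

[PTW]:[WKT] = 3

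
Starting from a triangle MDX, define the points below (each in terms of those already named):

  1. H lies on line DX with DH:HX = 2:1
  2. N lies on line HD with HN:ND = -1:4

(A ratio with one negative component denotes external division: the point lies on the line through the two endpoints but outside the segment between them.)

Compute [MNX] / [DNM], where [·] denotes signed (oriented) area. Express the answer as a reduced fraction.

Choose coordinates M = (0, 0), D = (1, 0), X = (0, 1).
1. H lies on line DX with DH:HX = 2:1 ⇒ H = (1/3, 2/3)
2. N lies on line HD with HN:ND = -1:4 ⇒ N = (1/9, 8/9)
2·[MNX] = 1/9, 2·[DNM] = 8/9
[MNX]:[DNM] = 1/9:8/9 = 1/8

[MNX]:[DNM] = 1/8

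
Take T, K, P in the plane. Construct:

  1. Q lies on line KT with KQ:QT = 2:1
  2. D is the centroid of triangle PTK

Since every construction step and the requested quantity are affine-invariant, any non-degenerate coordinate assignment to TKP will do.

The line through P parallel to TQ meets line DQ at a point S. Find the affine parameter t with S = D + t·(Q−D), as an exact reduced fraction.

t = -2

Work in coordinates with T = (0, 0), K = (1, 0), P = (0, 1).
1. Q lies on line KT with KQ:QT = 2:1 ⇒ Q = (1/3, 0)
2. D is the centroid of triangle PTK ⇒ D = (1/3, 1/3)
through P parallel to TQ: direction (1/3, 0); meets DQ at S = (1/3, 1)
S = D + t·(Q−D) with t = -2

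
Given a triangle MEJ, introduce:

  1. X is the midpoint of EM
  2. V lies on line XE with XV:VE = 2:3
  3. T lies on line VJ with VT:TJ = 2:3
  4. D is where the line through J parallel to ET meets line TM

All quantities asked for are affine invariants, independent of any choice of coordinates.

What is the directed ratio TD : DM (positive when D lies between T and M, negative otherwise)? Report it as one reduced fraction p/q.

TD:DM = -9/29

Set M = (0, 0), E = (1, 0), J = (0, 1); any affine frame gives the same invariant.
1. X is the midpoint of EM ⇒ X = (1/2, 0)
2. V lies on line XE with XV:VE = 2:3 ⇒ V = (7/10, 0)
3. T lies on line VJ with VT:TJ = 2:3 ⇒ T = (21/50, 2/5)
4. D is where the line through J parallel to ET meets line TM ⇒ D = (609/1000, 29/50)
D = T + t·(M−T) with t = -9/20, so TD:DM = t:(1−t) = -9/20:29/20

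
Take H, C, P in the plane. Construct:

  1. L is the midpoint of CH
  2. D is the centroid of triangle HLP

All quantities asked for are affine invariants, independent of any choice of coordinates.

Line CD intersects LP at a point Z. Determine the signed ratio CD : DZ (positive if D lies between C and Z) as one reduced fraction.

CD:DZ = -4

Choose coordinates H = (0, 0), C = (1, 0), P = (0, 1).
1. L is the midpoint of CH ⇒ L = (1/2, 0)
2. D is the centroid of triangle HLP ⇒ D = (1/6, 1/3)
line CD meets LP at Z = (3/8, 1/4)
D = C + t·(Z−C) with t = 4/3, so CD:DZ = 4/3:-1/3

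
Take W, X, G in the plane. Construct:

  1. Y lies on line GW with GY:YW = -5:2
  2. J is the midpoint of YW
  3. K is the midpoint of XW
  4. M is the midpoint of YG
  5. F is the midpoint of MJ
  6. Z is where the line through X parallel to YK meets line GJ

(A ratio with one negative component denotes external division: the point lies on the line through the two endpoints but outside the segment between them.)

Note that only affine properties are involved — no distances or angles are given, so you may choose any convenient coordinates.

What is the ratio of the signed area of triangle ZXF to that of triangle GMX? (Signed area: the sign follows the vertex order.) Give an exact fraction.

Set W = (0, 0), X = (1, 0), G = (0, 1); any affine frame gives the same invariant.
1. Y lies on line GW with GY:YW = -5:2 ⇒ Y = (0, -2/3)
2. J is the midpoint of YW ⇒ J = (0, -1/3)
3. K is the midpoint of XW ⇒ K = (1/2, 0)
4. M is the midpoint of YG ⇒ M = (0, 1/6)
5. F is the midpoint of MJ ⇒ F = (0, -1/12)
6. Z is where the line through X parallel to YK meets line GJ ⇒ Z = (0, -4/3)
2·[ZXF] = 5/4, 2·[GMX] = 5/6
[ZXF]:[GMX] = 5/4:5/6 = 3/2

[ZXF]:[GMX] = 3/2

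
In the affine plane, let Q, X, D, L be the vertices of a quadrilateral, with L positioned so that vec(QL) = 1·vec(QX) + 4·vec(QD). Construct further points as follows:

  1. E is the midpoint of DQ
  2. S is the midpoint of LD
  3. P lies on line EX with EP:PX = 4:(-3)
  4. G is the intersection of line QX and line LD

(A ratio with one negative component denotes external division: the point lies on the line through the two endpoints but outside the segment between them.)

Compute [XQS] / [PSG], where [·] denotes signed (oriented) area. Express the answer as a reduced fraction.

Choose coordinates Q = (0, 0), X = (1, 0), D = (0, 1), L = (1, 4).
1. E is the midpoint of DQ ⇒ E = (0, 1/2)
2. S is the midpoint of LD ⇒ S = (1/2, 5/2)
3. P lies on line EX with EP:PX = 4:(-3) ⇒ P = (4, -3/2)
4. G is the intersection of line QX and line LD ⇒ G = (-1/3, 0)
2·[XQS] = -5/2, 2·[PSG] = 145/12
[XQS]:[PSG] = -5/2:145/12 = -6/29

[XQS]:[PSG] = -6/29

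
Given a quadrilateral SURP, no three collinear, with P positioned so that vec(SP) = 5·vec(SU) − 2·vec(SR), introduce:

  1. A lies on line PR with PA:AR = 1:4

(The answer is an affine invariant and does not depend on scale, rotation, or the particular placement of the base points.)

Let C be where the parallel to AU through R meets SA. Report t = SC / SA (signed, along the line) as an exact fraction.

t = 15/7

Assign S = (0, 0), U = (1, 0), R = (0, 1), P = (5, -2) — the answer is frame-independent, so this choice is without loss of generality.
1. A lies on line PR with PA:AR = 1:4 ⇒ A = (4, -7/5)
through R parallel to AU: direction (-3, 7/5); meets SA at C = (60/7, -3)
C = S + t·(A−S) with t = 15/7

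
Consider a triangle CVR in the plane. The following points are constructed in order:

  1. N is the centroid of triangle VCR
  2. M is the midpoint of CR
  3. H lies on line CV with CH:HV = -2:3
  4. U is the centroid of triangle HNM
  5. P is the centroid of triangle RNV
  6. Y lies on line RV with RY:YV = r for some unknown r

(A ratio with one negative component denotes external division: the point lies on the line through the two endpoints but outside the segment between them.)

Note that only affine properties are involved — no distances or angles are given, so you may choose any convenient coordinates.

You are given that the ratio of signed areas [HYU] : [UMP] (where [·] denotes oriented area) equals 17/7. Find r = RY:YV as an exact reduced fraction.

r = 1/2

Set C = (0, 0), V = (1, 0), R = (0, 1); any affine frame gives the same invariant.
1. N is the centroid of triangle VCR ⇒ N = (1/3, 1/3)
2. M is the midpoint of CR ⇒ M = (0, 1/2)
3. H lies on line CV with CH:HV = -2:3 ⇒ H = (-2, 0)
4. U is the centroid of triangle HNM ⇒ U = (-5/9, 5/18)
5. P is the centroid of triangle RNV ⇒ P = (4/9, 4/9)
6. With RY:YV = r, write λ = r/(r+1) so Y = R + λ·(V−R); Y is affine-linear in λ
Every point depending on Y is an affine combination of Y and λ-independent points, so each such coordinate is linear in λ; the λ² term in each signed area is a multiple of (V−R)×(V−R) = 0, so 2·[HYU] and 2·[UMP] are each linear in λ. Evaluating at λ=0 and λ=1:
  2·[HYU] = 31/18·λ − 8/9,   2·[UMP] = -7/54
So [HYU]:[UMP] = (31/18·λ − 8/9) / (-7/54). Setting this equal to 17/7:
  31/18·λ − 8/9 = 17/7·(-7/54)  ⇒  λ = 1/3
Then r = λ/(1−λ) = (1/3)/(2/3) = 1/2. Check: with r = 1/2, Y = (1/3, 2/3) and [HYU]:[UMP] = 17/7 as required.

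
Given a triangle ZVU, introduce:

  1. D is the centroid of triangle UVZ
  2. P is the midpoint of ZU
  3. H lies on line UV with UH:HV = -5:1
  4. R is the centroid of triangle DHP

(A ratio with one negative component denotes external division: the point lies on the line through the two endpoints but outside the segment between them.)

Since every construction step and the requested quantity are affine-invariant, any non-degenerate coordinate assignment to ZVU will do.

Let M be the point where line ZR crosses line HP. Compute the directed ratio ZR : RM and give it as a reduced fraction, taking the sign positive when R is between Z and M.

Work in coordinates with Z = (0, 0), V = (1, 0), U = (0, 1).
1. D is the centroid of triangle UVZ ⇒ D = (1/3, 1/3)
2. P is the midpoint of ZU ⇒ P = (0, 1/2)
3. H lies on line UV with UH:HV = -5:1 ⇒ H = (5/4, -1/4)
4. R is the centroid of triangle DHP ⇒ R = (19/36, 7/36)
line ZR meets HP at M = (95/184, 35/184)
R = Z + t·(M−Z) with t = 46/45, so ZR:RM = 46/45:-1/45

ZR:RM = -46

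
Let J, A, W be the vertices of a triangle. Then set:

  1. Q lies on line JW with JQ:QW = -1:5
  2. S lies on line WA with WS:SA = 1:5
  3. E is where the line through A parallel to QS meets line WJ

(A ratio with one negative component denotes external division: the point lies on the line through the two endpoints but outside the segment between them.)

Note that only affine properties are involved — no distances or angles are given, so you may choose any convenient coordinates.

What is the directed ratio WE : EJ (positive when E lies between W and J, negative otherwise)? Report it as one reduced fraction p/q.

Set J = (0, 0), A = (1, 0), W = (0, 1); any affine frame gives the same invariant.
1. Q lies on line JW with JQ:QW = -1:5 ⇒ Q = (0, -1/4)
2. S lies on line WA with WS:SA = 1:5 ⇒ S = (1/6, 5/6)
3. E is where the line through A parallel to QS meets line WJ ⇒ E = (0, -13/2)
E = W + t·(J−W) with t = 15/2, so WE:EJ = t:(1−t) = 15/2:-13/2

WE:EJ = -15/13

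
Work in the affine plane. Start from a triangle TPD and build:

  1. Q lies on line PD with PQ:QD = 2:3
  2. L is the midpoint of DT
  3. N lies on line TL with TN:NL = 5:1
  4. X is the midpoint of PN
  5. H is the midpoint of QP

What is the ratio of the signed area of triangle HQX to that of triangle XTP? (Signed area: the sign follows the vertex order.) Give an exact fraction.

Set T = (0, 0), P = (1, 0), D = (0, 1); any affine frame gives the same invariant.
1. Q lies on line PD with PQ:QD = 2:3 ⇒ Q = (3/5, 2/5)
2. L is the midpoint of DT ⇒ L = (0, 1/2)
3. N lies on line TL with TN:NL = 5:1 ⇒ N = (0, 5/12)
4. X is the midpoint of PN ⇒ X = (1/2, 5/24)
5. H is the midpoint of QP ⇒ H = (4/5, 1/5)
2·[HQX] = 7/120, 2·[XTP] = 5/24
[HQX]:[XTP] = 7/120:5/24 = 7/25

[HQX]:[XTP] = 7/25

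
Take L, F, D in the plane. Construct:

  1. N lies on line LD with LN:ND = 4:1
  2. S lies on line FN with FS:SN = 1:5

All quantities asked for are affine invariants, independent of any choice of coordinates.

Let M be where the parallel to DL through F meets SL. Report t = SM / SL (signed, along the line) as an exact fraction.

Set L = (0, 0), F = (1, 0), D = (0, 1); any affine frame gives the same invariant.
1. N lies on line LD with LN:ND = 4:1 ⇒ N = (0, 4/5)
2. S lies on line FN with FS:SN = 1:5 ⇒ S = (5/6, 2/15)
through F parallel to DL: direction (0, -1); meets SL at M = (1, 4/25)
M = S + t·(L−S) with t = -1/5

t = -1/5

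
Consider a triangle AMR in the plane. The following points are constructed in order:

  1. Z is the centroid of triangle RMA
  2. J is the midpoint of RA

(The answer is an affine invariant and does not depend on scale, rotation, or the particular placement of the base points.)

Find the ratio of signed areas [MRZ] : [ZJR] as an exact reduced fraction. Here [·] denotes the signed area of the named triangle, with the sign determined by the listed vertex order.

[MRZ]:[ZJR] = -2

Choose coordinates A = (0, 0), M = (1, 0), R = (0, 1).
1. Z is the centroid of triangle RMA ⇒ Z = (1/3, 1/3)
2. J is the midpoint of RA ⇒ J = (0, 1/2)
2·[MRZ] = 1/3, 2·[ZJR] = -1/6
[MRZ]:[ZJR] = 1/3:-1/6 = -2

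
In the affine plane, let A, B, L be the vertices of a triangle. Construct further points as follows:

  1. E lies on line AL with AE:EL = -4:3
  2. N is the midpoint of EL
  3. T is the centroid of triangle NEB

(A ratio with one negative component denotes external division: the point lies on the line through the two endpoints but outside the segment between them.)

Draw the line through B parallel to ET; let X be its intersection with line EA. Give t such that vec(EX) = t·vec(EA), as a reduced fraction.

Work in coordinates with A = (0, 0), B = (1, 0), L = (0, 1).
1. E lies on line AL with AE:EL = -4:3 ⇒ E = (0, 4)
2. N is the midpoint of EL ⇒ N = (0, 5/2)
3. T is the centroid of triangle NEB ⇒ T = (1/3, 13/6)
through B parallel to ET: direction (1/3, -11/6); meets EA at X = (0, 11/2)
X = E + t·(A−E) with t = -3/8

t = -3/8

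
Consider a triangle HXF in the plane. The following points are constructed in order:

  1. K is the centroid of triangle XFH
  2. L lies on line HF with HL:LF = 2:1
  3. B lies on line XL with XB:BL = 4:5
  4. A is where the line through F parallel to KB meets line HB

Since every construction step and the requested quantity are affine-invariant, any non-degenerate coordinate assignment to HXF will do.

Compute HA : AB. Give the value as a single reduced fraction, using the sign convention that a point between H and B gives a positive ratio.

Choose coordinates H = (0, 0), X = (1, 0), F = (0, 1).
1. K is the centroid of triangle XFH ⇒ K = (1/3, 1/3)
2. L lies on line HF with HL:LF = 2:1 ⇒ L = (0, 2/3)
3. B lies on line XL with XB:BL = 4:5 ⇒ B = (5/9, 8/27)
4. A is where the line through F parallel to KB meets line HB ⇒ A = (10/7, 16/21)
A = H + t·(B−H) with t = 18/7, so HA:AB = t:(1−t) = 18/7:-11/7

HA:AB = -18/11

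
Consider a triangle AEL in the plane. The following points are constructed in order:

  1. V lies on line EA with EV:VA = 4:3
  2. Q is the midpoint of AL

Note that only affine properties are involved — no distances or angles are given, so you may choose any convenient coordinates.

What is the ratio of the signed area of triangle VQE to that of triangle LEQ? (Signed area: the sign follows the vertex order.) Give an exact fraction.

Work in coordinates with A = (0, 0), E = (1, 0), L = (0, 1).
1. V lies on line EA with EV:VA = 4:3 ⇒ V = (3/7, 0)
2. Q is the midpoint of AL ⇒ Q = (0, 1/2)
2·[VQE] = -2/7, 2·[LEQ] = -1/2
[VQE]:[LEQ] = -2/7:-1/2 = 4/7

[VQE]:[LEQ] = 4/7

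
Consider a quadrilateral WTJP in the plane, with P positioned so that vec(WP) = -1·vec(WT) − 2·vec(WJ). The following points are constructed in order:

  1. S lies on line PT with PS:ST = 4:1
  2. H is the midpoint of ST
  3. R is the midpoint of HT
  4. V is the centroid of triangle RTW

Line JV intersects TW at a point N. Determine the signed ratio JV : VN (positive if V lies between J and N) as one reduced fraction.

Choose coordinates W = (0, 0), T = (1, 0), J = (0, 1), P = (-1, -2).
1. S lies on line PT with PS:ST = 4:1 ⇒ S = (3/5, -2/5)
2. H is the midpoint of ST ⇒ H = (4/5, -1/5)
3. R is the midpoint of HT ⇒ R = (9/10, -1/10)
4. V is the centroid of triangle RTW ⇒ V = (19/30, -1/30)
line JV meets TW at N = (19/31, 0)
V = J + t·(N−J) with t = 31/30, so JV:VN = 31/30:-1/30

JV:VN = -31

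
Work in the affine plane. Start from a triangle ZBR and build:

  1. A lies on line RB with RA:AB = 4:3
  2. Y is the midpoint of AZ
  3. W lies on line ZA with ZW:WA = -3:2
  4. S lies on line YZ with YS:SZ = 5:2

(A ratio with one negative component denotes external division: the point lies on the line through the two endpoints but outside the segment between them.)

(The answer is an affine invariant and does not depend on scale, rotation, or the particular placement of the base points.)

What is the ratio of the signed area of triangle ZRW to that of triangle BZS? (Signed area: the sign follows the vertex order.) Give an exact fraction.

Choose coordinates Z = (0, 0), B = (1, 0), R = (0, 1).
1. A lies on line RB with RA:AB = 4:3 ⇒ A = (4/7, 3/7)
2. Y is the midpoint of AZ ⇒ Y = (2/7, 3/14)
3. W lies on line ZA with ZW:WA = -3:2 ⇒ W = (12/7, 9/7)
4. S lies on line YZ with YS:SZ = 5:2 ⇒ S = (4/49, 3/49)
2·[ZRW] = -12/7, 2·[BZS] = -3/49
[ZRW]:[BZS] = -12/7:-3/49 = 28

[ZRW]:[BZS] = 28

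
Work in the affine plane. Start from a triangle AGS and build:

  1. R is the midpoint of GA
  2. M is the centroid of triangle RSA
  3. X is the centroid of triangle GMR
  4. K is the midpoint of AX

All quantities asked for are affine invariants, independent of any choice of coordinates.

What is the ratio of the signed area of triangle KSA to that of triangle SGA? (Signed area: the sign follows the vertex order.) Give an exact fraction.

[KSA]:[SGA] = -5/18

Set A = (0, 0), G = (1, 0), S = (0, 1); any affine frame gives the same invariant.
1. R is the midpoint of GA ⇒ R = (1/2, 0)
2. M is the centroid of triangle RSA ⇒ M = (1/6, 1/3)
3. X is the centroid of triangle GMR ⇒ X = (5/9, 1/9)
4. K is the midpoint of AX ⇒ K = (5/18, 1/18)
2·[KSA] = 5/18, 2·[SGA] = -1
[KSA]:[SGA] = 5/18:-1 = -5/18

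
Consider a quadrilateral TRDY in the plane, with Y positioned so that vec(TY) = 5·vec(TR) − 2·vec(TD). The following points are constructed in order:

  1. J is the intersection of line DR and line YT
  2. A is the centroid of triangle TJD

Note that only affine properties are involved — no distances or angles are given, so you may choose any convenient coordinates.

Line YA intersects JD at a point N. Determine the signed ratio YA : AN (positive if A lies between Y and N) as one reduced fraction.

Assign T = (0, 0), R = (1, 0), D = (0, 1), Y = (5, -2) — the answer is frame-independent, so this choice is without loss of generality.
1. J is the intersection of line DR and line YT ⇒ J = (5/3, -2/3)
2. A is the centroid of triangle TJD ⇒ A = (5/9, 1/9)
line YA meets JD at N = (25/21, -4/21)
A = Y + t·(N−Y) with t = 7/6, so YA:AN = 7/6:-1/6

YA:AN = -7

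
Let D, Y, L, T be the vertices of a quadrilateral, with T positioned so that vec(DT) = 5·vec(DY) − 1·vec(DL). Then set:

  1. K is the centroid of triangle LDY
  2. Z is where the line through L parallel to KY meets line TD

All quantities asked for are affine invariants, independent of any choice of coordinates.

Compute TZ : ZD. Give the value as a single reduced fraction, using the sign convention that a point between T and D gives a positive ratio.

TZ:ZD = 1/2

Assign D = (0, 0), Y = (1, 0), L = (0, 1), T = (5, -1) — the answer is frame-independent, so this choice is without loss of generality.
1. K is the centroid of triangle LDY ⇒ K = (1/3, 1/3)
2. Z is where the line through L parallel to KY meets line TD ⇒ Z = (10/3, -2/3)
Z = T + t·(D−T) with t = 1/3, so TZ:ZD = t:(1−t) = 1/3:2/3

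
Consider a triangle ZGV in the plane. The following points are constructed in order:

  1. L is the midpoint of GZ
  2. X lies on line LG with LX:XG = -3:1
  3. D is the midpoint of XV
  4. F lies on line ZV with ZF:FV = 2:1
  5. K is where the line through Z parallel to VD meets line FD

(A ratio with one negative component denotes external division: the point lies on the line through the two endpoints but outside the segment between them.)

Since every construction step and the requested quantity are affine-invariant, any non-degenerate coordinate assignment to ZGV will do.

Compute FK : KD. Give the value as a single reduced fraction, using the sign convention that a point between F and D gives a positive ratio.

FK:KD = -2/3

Set Z = (0, 0), G = (1, 0), V = (0, 1); any affine frame gives the same invariant.
1. L is the midpoint of GZ ⇒ L = (1/2, 0)
2. X lies on line LG with LX:XG = -3:1 ⇒ X = (5/4, 0)
3. D is the midpoint of XV ⇒ D = (5/8, 1/2)
4. F lies on line ZV with ZF:FV = 2:1 ⇒ F = (0, 2/3)
5. K is where the line through Z parallel to VD meets line FD ⇒ K = (-5/4, 1)
K = F + t·(D−F) with t = -2, so FK:KD = t:(1−t) = -2:3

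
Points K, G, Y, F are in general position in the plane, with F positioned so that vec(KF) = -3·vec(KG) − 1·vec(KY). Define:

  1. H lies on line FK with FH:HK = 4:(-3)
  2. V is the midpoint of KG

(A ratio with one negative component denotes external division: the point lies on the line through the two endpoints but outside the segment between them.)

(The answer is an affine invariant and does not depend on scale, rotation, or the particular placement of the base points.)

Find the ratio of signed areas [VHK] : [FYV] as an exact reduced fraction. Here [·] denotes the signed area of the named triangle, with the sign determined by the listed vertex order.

[VHK]:[FYV] = -3/8

Assign K = (0, 0), G = (1, 0), Y = (0, 1), F = (-3, -1) — the answer is frame-independent, so this choice is without loss of generality.
1. H lies on line FK with FH:HK = 4:(-3) ⇒ H = (9, 3)
2. V is the midpoint of KG ⇒ V = (1/2, 0)
2·[VHK] = 3/2, 2·[FYV] = -4
[VHK]:[FYV] = 3/2:-4 = -3/8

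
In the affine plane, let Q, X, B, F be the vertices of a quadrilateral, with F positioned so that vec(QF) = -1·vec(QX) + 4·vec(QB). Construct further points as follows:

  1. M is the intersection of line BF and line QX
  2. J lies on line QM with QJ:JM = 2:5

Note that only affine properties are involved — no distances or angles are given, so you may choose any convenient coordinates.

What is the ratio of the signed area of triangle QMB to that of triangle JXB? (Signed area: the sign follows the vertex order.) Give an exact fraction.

[QMB]:[JXB] = 7/19

Work in coordinates with Q = (0, 0), X = (1, 0), B = (0, 1), F = (-1, 4).
1. M is the intersection of line BF and line QX ⇒ M = (1/3, 0)
2. J lies on line QM with QJ:JM = 2:5 ⇒ J = (2/21, 0)
2·[QMB] = 1/3, 2·[JXB] = 19/21
[QMB]:[JXB] = 1/3:19/21 = 7/19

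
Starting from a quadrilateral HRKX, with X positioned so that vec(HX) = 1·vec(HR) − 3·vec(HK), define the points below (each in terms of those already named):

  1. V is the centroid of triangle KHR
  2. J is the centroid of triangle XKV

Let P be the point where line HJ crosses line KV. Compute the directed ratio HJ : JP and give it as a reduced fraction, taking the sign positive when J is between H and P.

HJ:JP = 1/2

Assign H = (0, 0), R = (1, 0), K = (0, 1), X = (1, -3) — the answer is frame-independent, so this choice is without loss of generality.
1. V is the centroid of triangle KHR ⇒ V = (1/3, 1/3)
2. J is the centroid of triangle XKV ⇒ J = (4/9, -5/9)
line HJ meets KV at P = (4/3, -5/3)
J = H + t·(P−H) with t = 1/3, so HJ:JP = 1/3:2/3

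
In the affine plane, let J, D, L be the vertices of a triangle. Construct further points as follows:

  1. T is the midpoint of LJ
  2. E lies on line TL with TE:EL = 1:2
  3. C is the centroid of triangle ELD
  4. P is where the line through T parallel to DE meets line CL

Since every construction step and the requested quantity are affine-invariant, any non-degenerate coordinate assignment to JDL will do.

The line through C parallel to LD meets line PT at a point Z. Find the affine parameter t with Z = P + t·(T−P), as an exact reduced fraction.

Set J = (0, 0), D = (1, 0), L = (0, 1); any affine frame gives the same invariant.
1. T is the midpoint of LJ ⇒ T = (0, 1/2)
2. E lies on line TL with TE:EL = 1:2 ⇒ E = (0, 2/3)
3. C is the centroid of triangle ELD ⇒ C = (1/3, 5/9)
4. P is where the line through T parallel to DE meets line CL ⇒ P = (3/4, 0)
through C parallel to LD: direction (1, -1); meets PT at Z = (7/6, -5/18)
Z = P + t·(T−P) with t = -5/9

t = -5/9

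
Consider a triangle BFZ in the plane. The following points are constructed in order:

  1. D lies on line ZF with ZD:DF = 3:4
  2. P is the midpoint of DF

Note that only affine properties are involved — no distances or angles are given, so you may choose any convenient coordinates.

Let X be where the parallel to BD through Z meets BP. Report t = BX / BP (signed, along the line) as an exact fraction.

t = -3/2

Choose coordinates B = (0, 0), F = (1, 0), Z = (0, 1).
1. D lies on line ZF with ZD:DF = 3:4 ⇒ D = (3/7, 4/7)
2. P is the midpoint of DF ⇒ P = (5/7, 2/7)
through Z parallel to BD: direction (3/7, 4/7); meets BP at X = (-15/14, -3/7)
X = B + t·(P−B) with t = -3/2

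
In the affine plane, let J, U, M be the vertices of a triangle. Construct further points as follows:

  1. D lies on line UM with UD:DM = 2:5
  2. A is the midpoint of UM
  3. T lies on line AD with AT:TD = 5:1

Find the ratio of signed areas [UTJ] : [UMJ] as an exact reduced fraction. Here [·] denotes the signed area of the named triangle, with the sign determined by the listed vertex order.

Work in coordinates with J = (0, 0), U = (1, 0), M = (0, 1).
1. D lies on line UM with UD:DM = 2:5 ⇒ D = (5/7, 2/7)
2. A is the midpoint of UM ⇒ A = (1/2, 1/2)
3. T lies on line AD with AT:TD = 5:1 ⇒ T = (19/28, 9/28)
2·[UTJ] = 9/28, 2·[UMJ] = 1
[UTJ]:[UMJ] = 9/28:1 = 9/28

[UTJ]:[UMJ] = 9/28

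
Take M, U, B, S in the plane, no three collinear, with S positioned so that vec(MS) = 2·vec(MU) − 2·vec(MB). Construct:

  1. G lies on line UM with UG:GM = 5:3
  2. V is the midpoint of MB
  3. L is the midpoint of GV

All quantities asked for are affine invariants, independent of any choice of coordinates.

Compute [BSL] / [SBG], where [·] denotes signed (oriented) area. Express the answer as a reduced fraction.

Assign M = (0, 0), U = (1, 0), B = (0, 1), S = (2, -2) — the answer is frame-independent, so this choice is without loss of generality.
1. G lies on line UM with UG:GM = 5:3 ⇒ G = (3/8, 0)
2. V is the midpoint of MB ⇒ V = (0, 1/2)
3. L is the midpoint of GV ⇒ L = (3/16, 1/4)
2·[BSL] = -15/16, 2·[SBG] = 7/8
[BSL]:[SBG] = -15/16:7/8 = -15/14

[BSL]:[SBG] = -15/14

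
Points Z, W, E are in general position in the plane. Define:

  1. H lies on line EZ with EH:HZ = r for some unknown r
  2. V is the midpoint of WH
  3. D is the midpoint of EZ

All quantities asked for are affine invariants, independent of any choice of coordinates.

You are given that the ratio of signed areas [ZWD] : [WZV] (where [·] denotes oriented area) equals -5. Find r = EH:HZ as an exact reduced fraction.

Choose coordinates Z = (0, 0), W = (1, 0), E = (0, 1).
1. With EH:HZ = r, write λ = r/(r+1) so H = E + λ·(Z−E); H is affine-linear in λ
2. V is the midpoint of WH ⇒ V is an affine combination of earlier points and hence also affine-linear in λ
3. D is the midpoint of EZ ⇒ D = (0, 1/2)
Every point depending on H is an affine combination of H and λ-independent points, so each such coordinate is linear in λ; the λ² term in each signed area is a multiple of (Z−E)×(Z−E) = 0, so 2·[ZWD] and 2·[WZV] are each linear in λ. Evaluating at λ=0 and λ=1:
  2·[ZWD] = 1/2,   2·[WZV] = 1/2·λ − 1/2
So [ZWD]:[WZV] = (1/2) / (1/2·λ − 1/2). Setting this equal to -5:
  1/2 = -5·(1/2·λ − 1/2)  ⇒  λ = 4/5
Then r = λ/(1−λ) = (4/5)/(1/5) = 4. Check: with r = 4, H = (0, 1/5) and [ZWD]:[WZV] = -5 as required.

r = 4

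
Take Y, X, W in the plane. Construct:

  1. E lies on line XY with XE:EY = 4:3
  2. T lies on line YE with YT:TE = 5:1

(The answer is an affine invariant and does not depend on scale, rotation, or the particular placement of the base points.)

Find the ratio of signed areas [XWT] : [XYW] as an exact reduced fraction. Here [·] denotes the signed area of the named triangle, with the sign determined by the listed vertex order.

Assign Y = (0, 0), X = (1, 0), W = (0, 1) — the answer is frame-independent, so this choice is without loss of generality.
1. E lies on line XY with XE:EY = 4:3 ⇒ E = (3/7, 0)
2. T lies on line YE with YT:TE = 5:1 ⇒ T = (5/14, 0)
2·[XWT] = 9/14, 2·[XYW] = -1
[XWT]:[XYW] = 9/14:-1 = -9/14

[XWT]:[XYW] = -9/14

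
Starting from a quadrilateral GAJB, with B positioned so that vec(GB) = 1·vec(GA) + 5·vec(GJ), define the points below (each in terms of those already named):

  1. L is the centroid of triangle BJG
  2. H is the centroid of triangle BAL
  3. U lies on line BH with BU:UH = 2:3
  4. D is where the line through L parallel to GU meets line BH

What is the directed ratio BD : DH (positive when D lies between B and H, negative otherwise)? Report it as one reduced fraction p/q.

BD:DH = 1/13

Choose coordinates G = (0, 0), A = (1, 0), J = (0, 1), B = (1, 5).
1. L is the centroid of triangle BJG ⇒ L = (1/3, 2)
2. H is the centroid of triangle BAL ⇒ H = (7/9, 7/3)
3. U lies on line BH with BU:UH = 2:3 ⇒ U = (41/45, 59/15)
4. D is where the line through L parallel to GU meets line BH ⇒ D = (62/63, 101/21)
D = B + t·(H−B) with t = 1/14, so BD:DH = t:(1−t) = 1/14:13/14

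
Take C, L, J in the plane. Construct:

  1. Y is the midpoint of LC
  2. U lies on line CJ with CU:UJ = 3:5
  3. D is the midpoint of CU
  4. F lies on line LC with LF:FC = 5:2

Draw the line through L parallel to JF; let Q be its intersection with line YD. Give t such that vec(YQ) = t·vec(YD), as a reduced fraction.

t = -28/25

Work in coordinates with C = (0, 0), L = (1, 0), J = (0, 1).
1. Y is the midpoint of LC ⇒ Y = (1/2, 0)
2. U lies on line CJ with CU:UJ = 3:5 ⇒ U = (0, 3/8)
3. D is the midpoint of CU ⇒ D = (0, 3/16)
4. F lies on line LC with LF:FC = 5:2 ⇒ F = (2/7, 0)
through L parallel to JF: direction (2/7, -1); meets YD at Q = (53/50, -21/100)
Q = Y + t·(D−Y) with t = -28/25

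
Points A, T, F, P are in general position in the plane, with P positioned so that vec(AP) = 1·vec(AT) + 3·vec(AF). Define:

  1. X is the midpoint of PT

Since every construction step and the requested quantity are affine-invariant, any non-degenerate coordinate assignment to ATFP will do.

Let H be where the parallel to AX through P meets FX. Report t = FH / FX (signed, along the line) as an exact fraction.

Choose coordinates A = (0, 0), T = (1, 0), F = (0, 1), P = (1, 3).
1. X is the midpoint of PT ⇒ X = (1, 3/2)
through P parallel to AX: direction (1, 3/2); meets FX at H = (-1/2, 3/4)
H = F + t·(X−F) with t = -1/2

t = -1/2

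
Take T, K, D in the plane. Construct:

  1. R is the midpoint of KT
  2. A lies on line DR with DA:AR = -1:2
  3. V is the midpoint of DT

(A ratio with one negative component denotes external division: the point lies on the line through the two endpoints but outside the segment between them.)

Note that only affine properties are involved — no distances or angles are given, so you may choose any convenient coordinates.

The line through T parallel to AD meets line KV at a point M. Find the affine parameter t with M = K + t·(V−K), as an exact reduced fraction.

t = 4/3

Work in coordinates with T = (0, 0), K = (1, 0), D = (0, 1).
1. R is the midpoint of KT ⇒ R = (1/2, 0)
2. A lies on line DR with DA:AR = -1:2 ⇒ A = (-1/2, 2)
3. V is the midpoint of DT ⇒ V = (0, 1/2)
through T parallel to AD: direction (1/2, -1); meets KV at M = (-1/3, 2/3)
M = K + t·(V−K) with t = 4/3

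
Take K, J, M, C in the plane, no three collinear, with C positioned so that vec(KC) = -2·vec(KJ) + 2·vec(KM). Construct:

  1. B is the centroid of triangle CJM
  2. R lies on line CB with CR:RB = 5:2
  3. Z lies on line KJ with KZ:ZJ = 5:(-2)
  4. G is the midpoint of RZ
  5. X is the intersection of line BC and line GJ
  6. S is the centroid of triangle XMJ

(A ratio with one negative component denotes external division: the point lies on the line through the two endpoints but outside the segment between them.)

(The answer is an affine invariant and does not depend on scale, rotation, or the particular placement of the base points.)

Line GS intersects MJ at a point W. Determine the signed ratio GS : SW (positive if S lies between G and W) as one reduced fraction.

GS:SW = 7/2

Work in coordinates with K = (0, 0), J = (1, 0), M = (0, 1), C = (-2, 2).
1. B is the centroid of triangle CJM ⇒ B = (-1/3, 1)
2. R lies on line CB with CR:RB = 5:2 ⇒ R = (-17/21, 9/7)
3. Z lies on line KJ with KZ:ZJ = 5:(-2) ⇒ Z = (5/3, 0)
4. G is the midpoint of RZ ⇒ G = (3/7, 9/14)
5. X is the intersection of line BC and line GJ ⇒ X = (13/21, 3/7)
6. S is the centroid of triangle XMJ ⇒ S = (34/63, 10/21)
line GS meets MJ at W = (4/7, 3/7)
S = G + t·(W−G) with t = 7/9, so GS:SW = 7/9:2/9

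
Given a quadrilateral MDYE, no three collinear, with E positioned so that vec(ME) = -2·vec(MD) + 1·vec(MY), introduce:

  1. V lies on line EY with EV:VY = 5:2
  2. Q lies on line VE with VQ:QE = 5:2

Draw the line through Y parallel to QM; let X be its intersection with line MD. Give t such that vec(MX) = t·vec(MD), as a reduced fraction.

t = 78/49

Set M = (0, 0), D = (1, 0), Y = (0, 1), E = (-2, 1); any affine frame gives the same invariant.
1. V lies on line EY with EV:VY = 5:2 ⇒ V = (-4/7, 1)
2. Q lies on line VE with VQ:QE = 5:2 ⇒ Q = (-78/49, 1)
through Y parallel to QM: direction (78/49, -1); meets MD at X = (78/49, 0)
X = M + t·(D−M) with t = 78/49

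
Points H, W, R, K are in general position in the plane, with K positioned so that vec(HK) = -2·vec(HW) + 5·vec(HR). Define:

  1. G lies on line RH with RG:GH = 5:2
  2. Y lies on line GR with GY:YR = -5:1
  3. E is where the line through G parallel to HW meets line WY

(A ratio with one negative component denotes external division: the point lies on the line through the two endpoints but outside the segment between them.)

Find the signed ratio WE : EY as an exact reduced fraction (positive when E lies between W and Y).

WE:EY = 8/25

Work in coordinates with H = (0, 0), W = (1, 0), R = (0, 1), K = (-2, 5).
1. G lies on line RH with RG:GH = 5:2 ⇒ G = (0, 2/7)
2. Y lies on line GR with GY:YR = -5:1 ⇒ Y = (0, 33/28)
3. E is where the line through G parallel to HW meets line WY ⇒ E = (25/33, 2/7)
E = W + t·(Y−W) with t = 8/33, so WE:EY = t:(1−t) = 8/33:25/33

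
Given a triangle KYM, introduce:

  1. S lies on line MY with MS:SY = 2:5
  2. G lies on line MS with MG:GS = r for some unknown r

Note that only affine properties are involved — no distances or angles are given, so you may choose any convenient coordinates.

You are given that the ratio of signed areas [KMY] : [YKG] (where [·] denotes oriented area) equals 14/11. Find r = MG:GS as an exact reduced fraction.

r = 3

Choose coordinates K = (0, 0), Y = (1, 0), M = (0, 1).
1. S lies on line MY with MS:SY = 2:5 ⇒ S = (2/7, 5/7)
2. With MG:GS = r, write λ = r/(r+1) so G = M + λ·(S−M); G is affine-linear in λ
Every point depending on G is an affine combination of G and λ-independent points, so each such coordinate is linear in λ; the λ² term in each signed area is a multiple of (S−M)×(S−M) = 0, so 2·[KMY] and 2·[YKG] are each linear in λ. Evaluating at λ=0 and λ=1:
  2·[KMY] = -1,   2·[YKG] = 2/7·λ − 1
So [KMY]:[YKG] = (-1) / (2/7·λ − 1). Setting this equal to 14/11:
  -1 = 14/11·(2/7·λ − 1)  ⇒  λ = 3/4
Then r = λ/(1−λ) = (3/4)/(1/4) = 3. Check: with r = 3, G = (3/14, 11/14) and [KMY]:[YKG] = 14/11 as required.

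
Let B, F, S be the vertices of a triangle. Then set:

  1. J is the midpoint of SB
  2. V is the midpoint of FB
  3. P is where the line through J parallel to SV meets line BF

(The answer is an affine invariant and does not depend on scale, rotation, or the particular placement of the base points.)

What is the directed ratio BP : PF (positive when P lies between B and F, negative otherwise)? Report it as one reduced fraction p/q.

BP:PF = 1/3

Set B = (0, 0), F = (1, 0), S = (0, 1); any affine frame gives the same invariant.
1. J is the midpoint of SB ⇒ J = (0, 1/2)
2. V is the midpoint of FB ⇒ V = (1/2, 0)
3. P is where the line through J parallel to SV meets line BF ⇒ P = (1/4, 0)
P = B + t·(F−B) with t = 1/4, so BP:PF = t:(1−t) = 1/4:3/4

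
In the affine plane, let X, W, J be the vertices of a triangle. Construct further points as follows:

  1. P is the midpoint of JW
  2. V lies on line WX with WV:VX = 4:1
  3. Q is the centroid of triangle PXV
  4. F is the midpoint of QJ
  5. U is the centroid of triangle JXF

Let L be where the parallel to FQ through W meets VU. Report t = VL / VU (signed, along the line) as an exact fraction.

t = -60

Work in coordinates with X = (0, 0), W = (1, 0), J = (0, 1).
1. P is the midpoint of JW ⇒ P = (1/2, 1/2)
2. V lies on line WX with WV:VX = 4:1 ⇒ V = (1/5, 0)
3. Q is the centroid of triangle PXV ⇒ Q = (7/30, 1/6)
4. F is the midpoint of QJ ⇒ F = (7/60, 7/12)
5. U is the centroid of triangle JXF ⇒ U = (7/180, 19/36)
through W parallel to FQ: direction (7/60, -5/12); meets VU at L = (148/15, -95/3)
L = V + t·(U−V) with t = -60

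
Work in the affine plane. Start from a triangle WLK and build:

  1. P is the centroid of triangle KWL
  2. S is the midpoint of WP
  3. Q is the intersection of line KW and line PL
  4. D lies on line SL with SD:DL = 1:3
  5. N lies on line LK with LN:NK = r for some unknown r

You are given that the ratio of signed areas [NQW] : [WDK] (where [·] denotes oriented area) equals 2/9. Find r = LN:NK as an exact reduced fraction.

r = 5

Assign W = (0, 0), L = (1, 0), K = (0, 1) — the answer is frame-independent, so this choice is without loss of generality.
1. P is the centroid of triangle KWL ⇒ P = (1/3, 1/3)
2. S is the midpoint of WP ⇒ S = (1/6, 1/6)
3. Q is the intersection of line KW and line PL ⇒ Q = (0, 1/2)
4. D lies on line SL with SD:DL = 1:3 ⇒ D = (3/8, 1/8)
5. With LN:NK = r, write λ = r/(r+1) so N = L + λ·(K−L); N is affine-linear in λ
Every point depending on N is an affine combination of N and λ-independent points, so each such coordinate is linear in λ; the λ² term in each signed area is a multiple of (K−L)×(K−L) = 0, so 2·[NQW] and 2·[WDK] are each linear in λ. Evaluating at λ=0 and λ=1:
  2·[NQW] = -1/2·λ + 1/2,   2·[WDK] = 3/8
So [NQW]:[WDK] = (-1/2·λ + 1/2) / (3/8). Setting this equal to 2/9:
  -1/2·λ + 1/2 = 2/9·(3/8)  ⇒  λ = 5/6
Then r = λ/(1−λ) = (5/6)/(1/6) = 5. Check: with r = 5, N = (1/6, 5/6) and [NQW]:[WDK] = 2/9 as required.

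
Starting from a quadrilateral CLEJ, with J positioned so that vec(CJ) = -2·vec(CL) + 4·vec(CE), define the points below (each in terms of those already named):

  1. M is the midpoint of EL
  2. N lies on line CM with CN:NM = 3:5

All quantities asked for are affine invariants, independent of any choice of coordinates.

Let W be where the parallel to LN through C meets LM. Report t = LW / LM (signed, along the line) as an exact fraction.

t = -3/5

Set C = (0, 0), L = (1, 0), E = (0, 1), J = (-2, 4); any affine frame gives the same invariant.
1. M is the midpoint of EL ⇒ M = (1/2, 1/2)
2. N lies on line CM with CN:NM = 3:5 ⇒ N = (3/16, 3/16)
through C parallel to LN: direction (-13/16, 3/16); meets LM at W = (13/10, -3/10)
W = L + t·(M−L) with t = -3/5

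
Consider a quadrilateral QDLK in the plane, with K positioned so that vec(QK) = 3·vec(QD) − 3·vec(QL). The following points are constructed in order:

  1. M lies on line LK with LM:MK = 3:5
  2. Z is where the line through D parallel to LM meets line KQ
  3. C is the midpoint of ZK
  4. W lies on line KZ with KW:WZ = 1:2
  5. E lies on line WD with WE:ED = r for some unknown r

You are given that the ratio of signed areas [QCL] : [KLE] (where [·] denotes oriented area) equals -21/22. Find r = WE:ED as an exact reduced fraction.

r = -5/4

Assign Q = (0, 0), D = (1, 0), L = (0, 1), K = (3, -3) — the answer is frame-independent, so this choice is without loss of generality.
1. M lies on line LK with LM:MK = 3:5 ⇒ M = (9/8, -1/2)
2. Z is where the line through D parallel to LM meets line KQ ⇒ Z = (4, -4)
3. C is the midpoint of ZK ⇒ C = (7/2, -7/2)
4. W lies on line KZ with KW:WZ = 1:2 ⇒ W = (10/3, -10/3)
5. With WE:ED = r, write λ = r/(r+1) so E = W + λ·(D−W); E is affine-linear in λ
Every point depending on E is an affine combination of E and λ-independent points, so each such coordinate is linear in λ; the λ² term in each signed area is a multiple of (D−W)×(D−W) = 0, so 2·[QCL] and 2·[KLE] are each linear in λ. Evaluating at λ=0 and λ=1:
  2·[QCL] = 7/2,   2·[KLE] = -2/3·λ − 1/3
So [QCL]:[KLE] = (7/2) / (-2/3·λ − 1/3). Setting this equal to -21/22:
  7/2 = -21/22·(-2/3·λ − 1/3)  ⇒  λ = 5
Then r = λ/(1−λ) = (5)/(-4) = -5/4. Check: with r = -5/4, E = (-25/3, 40/3) and [QCL]:[KLE] = -21/22 as required.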